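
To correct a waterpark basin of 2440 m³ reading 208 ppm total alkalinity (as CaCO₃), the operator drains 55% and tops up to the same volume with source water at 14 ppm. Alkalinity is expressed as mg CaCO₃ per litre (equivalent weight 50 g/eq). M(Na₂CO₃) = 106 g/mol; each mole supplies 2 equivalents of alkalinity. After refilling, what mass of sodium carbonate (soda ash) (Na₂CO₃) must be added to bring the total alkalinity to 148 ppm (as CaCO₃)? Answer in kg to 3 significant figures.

121 kg

Volume: 2440 m³ = 2,440,000 L.
After draining 55% and refilling: 208 × 0.45 + 14 × 0.55 = 101.3 ppm.
Deficit to target: 148 − 101.3 = 46.7 mg/L.
As CaCO₃: 46.7 mg/L × 2,440,000 L = 113,900 g; ÷ 50 g/eq ÷ 2 = 1139 mol Na₂CO₃.
Mass: 1139 × 106 = 120,800 g.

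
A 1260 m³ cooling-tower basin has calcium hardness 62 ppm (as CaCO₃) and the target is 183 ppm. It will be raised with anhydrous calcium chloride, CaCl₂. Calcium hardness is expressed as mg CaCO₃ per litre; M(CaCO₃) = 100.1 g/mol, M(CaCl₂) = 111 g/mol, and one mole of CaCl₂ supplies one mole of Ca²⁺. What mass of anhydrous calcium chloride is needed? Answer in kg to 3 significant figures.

169 kg

Volume: 1260 m³ = 1,260,000 L.
Hardness to add: (183 − 62) = 121 mg/L as CaCO₃ × 1,260,000 L = 152,500 g as CaCO₃.
Moles of Ca²⁺ (1 mol Ca²⁺ ≡ 1 mol CaCO₃): 152,500 / 100.1 g/mol = 1523 mol.
Mass of CaCl₂: 1523 × 111 = 169,100 g.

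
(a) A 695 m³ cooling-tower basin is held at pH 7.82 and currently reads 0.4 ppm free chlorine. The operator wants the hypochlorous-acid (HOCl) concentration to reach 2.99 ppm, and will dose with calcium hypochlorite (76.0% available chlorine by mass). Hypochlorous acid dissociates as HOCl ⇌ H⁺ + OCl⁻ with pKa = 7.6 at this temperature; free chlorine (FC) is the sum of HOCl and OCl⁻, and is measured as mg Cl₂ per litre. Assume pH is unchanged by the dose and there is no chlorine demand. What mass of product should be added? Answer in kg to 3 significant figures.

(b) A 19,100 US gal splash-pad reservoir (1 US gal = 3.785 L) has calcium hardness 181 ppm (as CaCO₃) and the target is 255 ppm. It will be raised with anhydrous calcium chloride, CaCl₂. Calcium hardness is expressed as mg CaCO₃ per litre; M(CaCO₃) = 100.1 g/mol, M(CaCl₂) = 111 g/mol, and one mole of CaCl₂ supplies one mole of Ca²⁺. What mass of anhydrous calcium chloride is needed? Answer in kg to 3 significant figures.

(a) 6.91 kg; (b) 5.93 kg

(a) Volume: 695 m³ = 695,000 L.
(a) [OCl⁻]/[HOCl] = 10^(pH − pKa) = 10^(7.82 − 7.6) = 1.66; fraction as HOCl = 1/(1 + 1.66) = 0.376.
(a) Free chlorine required for 2.99 ppm HOCl: 2.99 / 0.376 = 7.952 ppm.
(a) FC to add: 7.952 − 0.4 = 7.552 mg/L as Cl₂.
(a) Cl₂ equivalent: 7.552 mg/L × 695,000 L = 5249 g.
(a) Product at 76.0% available Cl: 5249 / 0.76 = 6906 g.

(b) Volume: 19,100 US gal × 3.785 L/gal = 72,294 L.
(b) Hardness to add: (255 − 181) = 74 mg/L as CaCO₃ × 72,294 L = 5350 g as CaCO₃.
(b) Moles of Ca²⁺ (1 mol Ca²⁺ ≡ 1 mol CaCO₃): 5350 / 100.1 g/mol = 53.44 mol.
(b) Mass of CaCl₂: 53.44 × 111 = 5932 g.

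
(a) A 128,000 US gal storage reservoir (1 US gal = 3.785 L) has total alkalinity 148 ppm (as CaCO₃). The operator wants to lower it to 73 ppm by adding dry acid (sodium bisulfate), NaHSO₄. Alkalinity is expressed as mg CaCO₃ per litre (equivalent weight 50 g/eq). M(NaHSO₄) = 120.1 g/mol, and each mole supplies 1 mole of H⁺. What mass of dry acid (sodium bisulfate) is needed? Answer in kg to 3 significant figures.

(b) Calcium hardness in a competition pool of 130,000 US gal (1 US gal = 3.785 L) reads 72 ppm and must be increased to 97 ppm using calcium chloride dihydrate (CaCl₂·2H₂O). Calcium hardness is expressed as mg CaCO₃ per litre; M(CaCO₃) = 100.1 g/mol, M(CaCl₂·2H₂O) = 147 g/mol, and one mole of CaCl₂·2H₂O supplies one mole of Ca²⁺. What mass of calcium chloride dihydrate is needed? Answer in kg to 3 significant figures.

(a) 87.3 kg; (b) 18.1 kg

(a) Volume: 128,000 US gal × 3.785 L/gal = 484,480 L.
(a) Alkalinity to neutralize: (148 − 73) = 75 mg/L as CaCO₃ × 484,480 L = 36,340 g as CaCO₃.
(a) Equivalents of H⁺ required: 36,340 ÷ 50 g/eq = 726.7 eq = 726.7 mol NaHSO₄.
(a) Mass of NaHSO₄: 726.7 × 120.1 = 87,280 g.

(b) Volume: 130,000 US gal × 3.785 L/gal = 492,050 L.
(b) Hardness to add: (97 − 72) = 25 mg/L as CaCO₃ × 492,050 L = 12,300 g as CaCO₃.
(b) Moles of Ca²⁺ (1 mol Ca²⁺ ≡ 1 mol CaCO₃): 12,300 / 100.1 g/mol = 122.9 mol.
(b) Mass of CaCl₂·2H₂O: 122.9 × 147 = 18,060 g.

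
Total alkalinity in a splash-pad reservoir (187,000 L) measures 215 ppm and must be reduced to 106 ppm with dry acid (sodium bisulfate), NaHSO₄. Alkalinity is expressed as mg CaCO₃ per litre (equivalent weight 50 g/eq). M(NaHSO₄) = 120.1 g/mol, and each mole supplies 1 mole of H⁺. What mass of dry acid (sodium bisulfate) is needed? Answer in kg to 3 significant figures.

49.0 kg

Alkalinity to neutralize: (215 − 106) = 109 mg/L as CaCO₃ × 187,000 L = 20,380 g as CaCO₃.
Equivalents of H⁺ required: 20,380 ÷ 50 g/eq = 407.7 eq = 407.7 mol NaHSO₄.
Mass of NaHSO₄: 407.7 × 120.1 = 48,960 g.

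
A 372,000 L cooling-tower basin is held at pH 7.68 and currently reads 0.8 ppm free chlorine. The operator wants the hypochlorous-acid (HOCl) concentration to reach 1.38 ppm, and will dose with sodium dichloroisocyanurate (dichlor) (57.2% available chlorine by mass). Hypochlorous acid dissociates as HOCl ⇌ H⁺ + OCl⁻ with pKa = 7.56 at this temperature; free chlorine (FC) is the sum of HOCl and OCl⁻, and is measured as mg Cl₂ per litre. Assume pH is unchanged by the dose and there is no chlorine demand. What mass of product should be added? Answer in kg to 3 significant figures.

[OCl⁻]/[HOCl] = 10^(pH − pKa) = 10^(7.68 − 7.56) = 1.318; fraction as HOCl = 1/(1 + 1.318) = 0.4314.
Free chlorine required for 1.38 ppm HOCl: 1.38 / 0.4314 = 3.199 ppm.
FC to add: 3.199 − 0.8 = 2.399 mg/L as Cl₂.
Cl₂ equivalent: 2.399 mg/L × 372,000 L = 892.5 g.
Product at 57.2% available Cl: 892.5 / 0.572 = 1560 g.

1.56 kg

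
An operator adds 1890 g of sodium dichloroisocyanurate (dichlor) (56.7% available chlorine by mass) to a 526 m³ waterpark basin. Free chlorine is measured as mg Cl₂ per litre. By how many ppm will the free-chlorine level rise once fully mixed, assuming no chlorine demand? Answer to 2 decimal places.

Volume: 526 m³ = 526,000 L.
Available chlorine delivered: 1890 g × 0.567 = 1072 g as Cl₂.
Concentration rise: 1072 g / 526,000 L = 2.037 mg/L = 2.04 ppm.

2.04 ppm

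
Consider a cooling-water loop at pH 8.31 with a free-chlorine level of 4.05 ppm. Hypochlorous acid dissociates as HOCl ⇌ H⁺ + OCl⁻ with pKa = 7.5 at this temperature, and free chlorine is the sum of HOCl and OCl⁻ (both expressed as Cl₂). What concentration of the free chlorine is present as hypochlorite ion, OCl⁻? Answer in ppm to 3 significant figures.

[OCl⁻]/[HOCl] = 10^(pH − pKa) = 10^(8.31 − 7.5) = 10^0.81 = 6.457.
Fraction as HOCl = 1 / (1 + 6.457) = 0.1341.
OCl⁻ = (1 − 0.1341) × 4.05 ppm = 3.507 ppm.

3.51 ppm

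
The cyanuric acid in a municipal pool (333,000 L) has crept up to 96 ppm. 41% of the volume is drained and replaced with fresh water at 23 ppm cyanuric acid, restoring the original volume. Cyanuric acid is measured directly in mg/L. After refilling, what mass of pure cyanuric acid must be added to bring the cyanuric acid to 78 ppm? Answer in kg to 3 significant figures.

3.97 kg

After draining 41% and refilling: 96 × 0.59 + 23 × 0.41 = 66.07 ppm.
Deficit to target: 78 − 66.07 = 11.93 mg/L.
Mass: 11.93 mg/L × 333,000 L = 3973 g cyanuric acid.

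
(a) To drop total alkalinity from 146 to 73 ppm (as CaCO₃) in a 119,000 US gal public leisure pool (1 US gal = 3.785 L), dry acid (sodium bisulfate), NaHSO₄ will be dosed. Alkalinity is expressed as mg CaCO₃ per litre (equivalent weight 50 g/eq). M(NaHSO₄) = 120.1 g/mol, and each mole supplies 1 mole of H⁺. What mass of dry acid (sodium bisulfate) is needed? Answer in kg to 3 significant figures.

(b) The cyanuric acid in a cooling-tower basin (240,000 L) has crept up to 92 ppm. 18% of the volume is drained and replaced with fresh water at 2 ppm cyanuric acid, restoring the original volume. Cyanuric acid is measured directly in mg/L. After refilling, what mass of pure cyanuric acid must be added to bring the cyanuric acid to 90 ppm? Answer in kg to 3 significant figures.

(a) Volume: 119,000 US gal × 3.785 L/gal = 450,415 L.
(a) Alkalinity to neutralize: (146 − 73) = 73 mg/L as CaCO₃ × 450,415 L = 32,880 g as CaCO₃.
(a) Equivalents of H⁺ required: 32,880 ÷ 50 g/eq = 657.6 eq = 657.6 mol NaHSO₄.
(a) Mass of NaHSO₄: 657.6 × 120.1 = 78,980 g.

(b) After draining 18% and refilling: 92 × 0.82 + 2 × 0.18 = 75.8 ppm.
(b) Deficit to target: 90 − 75.8 = 14.2 mg/L.
(b) Mass: 14.2 mg/L × 240,000 L = 3408 g cyanuric acid.

(a) 79.0 kg; (b) 3.41 kg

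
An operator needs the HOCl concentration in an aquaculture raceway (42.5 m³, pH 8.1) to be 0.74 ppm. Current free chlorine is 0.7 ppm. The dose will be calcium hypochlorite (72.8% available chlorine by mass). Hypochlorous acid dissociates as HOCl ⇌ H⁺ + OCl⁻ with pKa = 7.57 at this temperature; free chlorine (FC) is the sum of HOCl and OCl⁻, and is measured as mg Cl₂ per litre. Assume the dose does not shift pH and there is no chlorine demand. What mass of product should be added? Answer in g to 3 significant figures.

149 g

Volume: 42.5 m³ = 42,500 L.
[OCl⁻]/[HOCl] = 10^(pH − pKa) = 10^(8.1 − 7.57) = 3.388; fraction as HOCl = 1/(1 + 3.388) = 0.2279.
Free chlorine required for 0.74 ppm HOCl: 0.74 / 0.2279 = 3.247 ppm.
FC to add: 3.247 − 0.7 = 2.547 mg/L as Cl₂.
Cl₂ equivalent: 2.547 mg/L × 42,500 L = 108.3 g.
Product at 72.8% available Cl: 108.3 / 0.728 = 148.7 g.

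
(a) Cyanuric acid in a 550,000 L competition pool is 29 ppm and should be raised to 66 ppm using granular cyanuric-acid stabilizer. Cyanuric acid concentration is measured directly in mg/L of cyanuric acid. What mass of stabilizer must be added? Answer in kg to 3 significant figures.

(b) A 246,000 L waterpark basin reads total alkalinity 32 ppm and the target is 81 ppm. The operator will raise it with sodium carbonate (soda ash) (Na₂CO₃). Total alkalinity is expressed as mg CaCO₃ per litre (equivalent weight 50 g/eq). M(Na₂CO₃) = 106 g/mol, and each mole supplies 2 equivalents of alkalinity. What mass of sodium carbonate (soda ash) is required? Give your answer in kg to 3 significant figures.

(a) CYA to add: (66 − 29) = 37 mg/L × 550,000 L = 20,350 g cyanuric acid.

(b) Alkalinity to add: (81 − 32) = 49 mg/L as CaCO₃ × 246,000 L = 12,050 g as CaCO₃.
(b) Equivalents: 12,050 g ÷ 50 g/eq = 241.1 eq.
(b) Each mole of Na₂CO₃ supplies 2 eq, so 241.1 / 2 = 120.5 mol.
(b) Mass: 120.5 mol × 106 g/mol = 12,780 g.

(a) 20.4 kg; (b) 12.8 kg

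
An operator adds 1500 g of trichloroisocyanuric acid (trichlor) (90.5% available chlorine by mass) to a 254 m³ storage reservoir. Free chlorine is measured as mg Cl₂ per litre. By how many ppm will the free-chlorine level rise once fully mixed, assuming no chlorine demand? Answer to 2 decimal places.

5.34 ppm

Volume: 254 m³ = 254,000 L.
Available chlorine delivered: 1500 g × 0.905 = 1358 g as Cl₂.
Concentration rise: 1358 g / 254,000 L = 5.344 mg/L = 5.34 ppm.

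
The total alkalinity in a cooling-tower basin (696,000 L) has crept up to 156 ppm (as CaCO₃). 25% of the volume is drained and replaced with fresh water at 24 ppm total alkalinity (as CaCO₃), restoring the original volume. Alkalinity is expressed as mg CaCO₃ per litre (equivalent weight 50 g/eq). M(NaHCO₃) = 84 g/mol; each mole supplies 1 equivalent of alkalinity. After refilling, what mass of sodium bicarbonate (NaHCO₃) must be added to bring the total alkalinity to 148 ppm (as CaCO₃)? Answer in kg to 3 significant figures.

29.2 kg

After draining 25% and refilling: 156 × 0.75 + 24 × 0.25 = 123 ppm.
Deficit to target: 148 − 123 = 25 mg/L.
As CaCO₃: 25 mg/L × 696,000 L = 17,400 g; ÷ 50 g/eq ÷ 1 = 348 mol NaHCO₃.
Mass: 348 × 84 = 29,230 g.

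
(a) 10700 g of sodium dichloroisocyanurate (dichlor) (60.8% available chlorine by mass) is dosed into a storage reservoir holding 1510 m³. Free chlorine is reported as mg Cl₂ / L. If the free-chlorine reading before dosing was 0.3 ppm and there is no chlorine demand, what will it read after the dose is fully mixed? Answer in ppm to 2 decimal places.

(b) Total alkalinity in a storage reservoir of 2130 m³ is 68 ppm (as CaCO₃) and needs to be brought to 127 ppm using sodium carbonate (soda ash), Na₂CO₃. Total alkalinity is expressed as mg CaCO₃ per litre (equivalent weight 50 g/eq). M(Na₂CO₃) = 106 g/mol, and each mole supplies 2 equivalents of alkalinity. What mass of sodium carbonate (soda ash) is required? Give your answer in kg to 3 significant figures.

(a) 4.61 ppm; (b) 133 kg

(a) Volume: 1510 m³ = 1,510,000 L.
(a) Available chlorine delivered: 10,700 g × 0.608 = 6506 g as Cl₂.
(a) Concentration rise: 6506 g / 1,510,000 L = 4.308 mg/L = 4.31 ppm.
(a) Final FC: 0.3 + 4.31 = 4.61 ppm.

(b) Volume: 2130 m³ = 2,130,000 L.
(b) Alkalinity to add: (127 − 68) = 59 mg/L as CaCO₃ × 2,130,000 L = 125,700 g as CaCO₃.
(b) Equivalents: 125,700 g ÷ 50 g/eq = 2513 eq.
(b) Each mole of Na₂CO₃ supplies 2 eq, so 2513 / 2 = 1257 mol.
(b) Mass: 1257 mol × 106 g/mol = 133,200 g.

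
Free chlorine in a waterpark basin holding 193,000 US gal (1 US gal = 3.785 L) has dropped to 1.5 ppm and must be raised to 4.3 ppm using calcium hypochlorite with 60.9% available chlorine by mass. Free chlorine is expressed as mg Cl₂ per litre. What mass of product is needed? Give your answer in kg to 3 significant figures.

3.36 kg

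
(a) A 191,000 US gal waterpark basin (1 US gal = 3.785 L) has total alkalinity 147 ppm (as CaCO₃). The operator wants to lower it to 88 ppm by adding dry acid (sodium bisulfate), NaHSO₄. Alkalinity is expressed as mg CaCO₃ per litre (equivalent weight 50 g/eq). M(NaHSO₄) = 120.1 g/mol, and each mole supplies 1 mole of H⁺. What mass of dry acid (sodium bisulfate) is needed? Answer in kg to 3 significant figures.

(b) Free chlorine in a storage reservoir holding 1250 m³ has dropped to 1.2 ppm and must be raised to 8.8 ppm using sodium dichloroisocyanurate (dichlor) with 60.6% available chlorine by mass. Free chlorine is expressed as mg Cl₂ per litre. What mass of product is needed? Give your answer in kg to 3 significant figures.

(a) Volume: 191,000 US gal × 3.785 L/gal = 722,935 L.
(a) Alkalinity to neutralize: (147 − 88) = 59 mg/L as CaCO₃ × 722,935 L = 42,650 g as CaCO₃.
(a) Equivalents of H⁺ required: 42,650 ÷ 50 g/eq = 853.1 eq = 853.1 mol NaHSO₄.
(a) Mass of NaHSO₄: 853.1 × 120.1 = 102,500 g.

(b) Volume: 1250 m³ = 1,250,000 L.
(b) Chlorine deficit: 8.8 − 1.2 = 7.6 ppm = 7.6 mg/L as Cl₂.
(b) Cl₂ equivalent needed: 7.6 mg/L × 1,250,000 L = 9,500,000 mg = 9500 g.
(b) Product at 60.6% available chlorine: 9500 / 0.606 = 15,680 g.

(a) 102 kg; (b) 15.7 kg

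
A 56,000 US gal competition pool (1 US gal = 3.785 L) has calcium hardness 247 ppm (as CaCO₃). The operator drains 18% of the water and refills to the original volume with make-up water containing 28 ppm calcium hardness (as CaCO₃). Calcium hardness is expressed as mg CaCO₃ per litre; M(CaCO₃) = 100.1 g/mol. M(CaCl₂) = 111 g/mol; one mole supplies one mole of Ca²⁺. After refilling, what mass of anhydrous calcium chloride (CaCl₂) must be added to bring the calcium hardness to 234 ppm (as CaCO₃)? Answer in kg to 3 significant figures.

6.21 kg

Volume: 56,000 US gal × 3.785 L/gal = 211,960 L.
After draining 18% and refilling: 247 × 0.82 + 28 × 0.18 = 207.58 ppm.
Deficit to target: 234 − 207.58 = 26.42 mg/L.
As CaCO₃: 26.42 mg/L × 211,960 L = 5600 g; ÷ 100.1 = 55.94 mol Ca²⁺.
Mass: 55.94 × 111 = 6210 g.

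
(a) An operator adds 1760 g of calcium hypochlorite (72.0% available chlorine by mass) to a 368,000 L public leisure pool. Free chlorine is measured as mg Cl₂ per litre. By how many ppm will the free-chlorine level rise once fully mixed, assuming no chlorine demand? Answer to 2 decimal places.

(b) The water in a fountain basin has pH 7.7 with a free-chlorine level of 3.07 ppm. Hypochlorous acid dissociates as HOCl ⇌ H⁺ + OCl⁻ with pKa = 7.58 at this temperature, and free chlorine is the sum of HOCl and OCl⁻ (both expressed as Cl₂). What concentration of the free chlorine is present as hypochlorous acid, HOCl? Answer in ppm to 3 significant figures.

(a) Available chlorine delivered: 1760 g × 0.72 = 1267 g as Cl₂.
(a) Concentration rise: 1267 g / 368,000 L = 3.443 mg/L = 3.44 ppm.

(b) [OCl⁻]/[HOCl] = 10^(pH − pKa) = 10^(7.7 − 7.58) = 10^0.12 = 1.318.
(b) Fraction as HOCl = 1 / (1 + 1.318) = 0.4314.
(b) HOCl = 0.4314 × 3.07 ppm = 1.324 ppm.

(a) 3.44 ppm; (b) 1.32 ppm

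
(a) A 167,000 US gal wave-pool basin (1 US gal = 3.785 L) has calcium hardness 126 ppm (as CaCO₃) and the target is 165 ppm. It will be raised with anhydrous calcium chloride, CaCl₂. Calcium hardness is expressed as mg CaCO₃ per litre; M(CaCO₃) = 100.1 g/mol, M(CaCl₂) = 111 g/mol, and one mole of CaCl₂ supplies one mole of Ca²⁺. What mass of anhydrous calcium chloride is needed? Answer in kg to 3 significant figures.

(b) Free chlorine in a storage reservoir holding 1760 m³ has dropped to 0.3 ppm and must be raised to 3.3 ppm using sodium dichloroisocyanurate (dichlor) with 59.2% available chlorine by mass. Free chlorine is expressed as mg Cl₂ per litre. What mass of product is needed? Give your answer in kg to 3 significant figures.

(a) 27.3 kg; (b) 8.92 kg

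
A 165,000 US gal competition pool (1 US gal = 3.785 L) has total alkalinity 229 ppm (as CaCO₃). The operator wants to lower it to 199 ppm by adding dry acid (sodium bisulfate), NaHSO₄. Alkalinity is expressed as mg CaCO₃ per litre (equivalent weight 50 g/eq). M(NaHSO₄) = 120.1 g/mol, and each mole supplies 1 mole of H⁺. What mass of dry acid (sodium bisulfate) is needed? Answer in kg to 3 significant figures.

45.0 kg

Volume: 165,000 US gal × 3.785 L/gal = 624,525 L.
Alkalinity to neutralize: (229 − 199) = 30 mg/L as CaCO₃ × 624,525 L = 18,740 g as CaCO₃.
Equivalents of H⁺ required: 18,740 ÷ 50 g/eq = 374.7 eq = 374.7 mol NaHSO₄.
Mass of NaHSO₄: 374.7 × 120.1 = 45,000 g.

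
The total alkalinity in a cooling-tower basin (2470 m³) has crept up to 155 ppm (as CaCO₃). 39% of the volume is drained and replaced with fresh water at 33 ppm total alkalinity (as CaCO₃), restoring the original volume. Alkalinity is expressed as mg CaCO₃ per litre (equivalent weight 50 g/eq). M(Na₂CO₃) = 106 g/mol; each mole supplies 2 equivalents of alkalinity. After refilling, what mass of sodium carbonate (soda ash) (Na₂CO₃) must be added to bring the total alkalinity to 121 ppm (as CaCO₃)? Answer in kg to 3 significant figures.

35.6 kg

Volume: 2470 m³ = 2,470,000 L.
After draining 39% and refilling: 155 × 0.61 + 33 × 0.39 = 107.42 ppm.
Deficit to target: 121 − 107.42 = 13.58 mg/L.
As CaCO₃: 13.58 mg/L × 2,470,000 L = 33,540 g; ÷ 50 g/eq ÷ 2 = 335.4 mol Na₂CO₃.
Mass: 335.4 × 106 = 35,560 g.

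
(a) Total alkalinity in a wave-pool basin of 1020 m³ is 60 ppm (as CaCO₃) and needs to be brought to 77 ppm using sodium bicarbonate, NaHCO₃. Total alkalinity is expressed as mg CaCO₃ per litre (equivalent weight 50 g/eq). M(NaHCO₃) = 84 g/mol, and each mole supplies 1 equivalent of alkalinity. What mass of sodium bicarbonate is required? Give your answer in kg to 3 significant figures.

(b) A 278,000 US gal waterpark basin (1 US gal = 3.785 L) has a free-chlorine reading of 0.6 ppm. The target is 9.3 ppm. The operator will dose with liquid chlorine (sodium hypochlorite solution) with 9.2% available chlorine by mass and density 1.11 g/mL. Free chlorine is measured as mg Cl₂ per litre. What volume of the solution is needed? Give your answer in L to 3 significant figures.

(a) 29.1 kg; (b) 89.6 L

(a) Volume: 1020 m³ = 1,020,000 L.
(a) Alkalinity to add: (77 − 60) = 17 mg/L as CaCO₃ × 1,020,000 L = 17,340 g as CaCO₃.
(a) Equivalents: 17,340 g ÷ 50 g/eq = 346.8 eq.
(a) NaHCO₃ supplies 1 eq per mole → 346.8 mol.
(a) Mass: 346.8 mol × 84 g/mol = 29,130 g.

(b) Volume: 278,000 US gal × 3.785 L/gal = 1,052,230 L.
(b) Chlorine deficit: 9.3 − 0.6 = 8.7 ppm = 8.7 mg/L as Cl₂.
(b) Cl₂ equivalent needed: 8.7 mg/L × 1,052,230 L = 9,154,000 mg = 9154 g.
(b) Product at 9.2% available chlorine: 9154 / 0.092 = 99,500 g.
(b) Volume at density 1.11 g/mL: 99,500 g ÷ 1.11 g/mL = 89,640 mL.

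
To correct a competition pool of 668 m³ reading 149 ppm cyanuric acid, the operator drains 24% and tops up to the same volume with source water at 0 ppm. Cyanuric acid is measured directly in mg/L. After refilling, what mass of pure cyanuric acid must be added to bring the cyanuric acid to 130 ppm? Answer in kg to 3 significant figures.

11.2 kg

Volume: 668 m³ = 668,000 L.
After draining 24% and refilling: 149 × 0.76 + 0 × 0.24 = 113.24 ppm.
Deficit to target: 130 − 113.24 = 16.76 mg/L.
Mass: 16.76 mg/L × 668,000 L = 11,200 g cyanuric acid.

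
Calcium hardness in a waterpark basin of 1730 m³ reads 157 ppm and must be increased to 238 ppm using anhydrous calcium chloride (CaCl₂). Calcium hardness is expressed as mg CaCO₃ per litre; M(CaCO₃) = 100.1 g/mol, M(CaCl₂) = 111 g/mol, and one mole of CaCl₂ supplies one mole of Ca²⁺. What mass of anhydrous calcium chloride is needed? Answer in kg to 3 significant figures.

155 kg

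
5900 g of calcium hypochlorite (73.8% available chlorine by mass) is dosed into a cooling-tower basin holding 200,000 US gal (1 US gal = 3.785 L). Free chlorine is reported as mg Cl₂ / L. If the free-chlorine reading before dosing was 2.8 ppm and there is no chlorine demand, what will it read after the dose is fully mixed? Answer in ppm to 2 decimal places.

Volume: 200,000 US gal × 3.785 L/gal = 757,000 L.
Available chlorine delivered: 5900 g × 0.738 = 4354 g as Cl₂.
Concentration rise: 4354 g / 757,000 L = 5.752 mg/L = 5.75 ppm.
Final FC: 2.8 + 5.75 = 8.55 ppm.

8.55 ppm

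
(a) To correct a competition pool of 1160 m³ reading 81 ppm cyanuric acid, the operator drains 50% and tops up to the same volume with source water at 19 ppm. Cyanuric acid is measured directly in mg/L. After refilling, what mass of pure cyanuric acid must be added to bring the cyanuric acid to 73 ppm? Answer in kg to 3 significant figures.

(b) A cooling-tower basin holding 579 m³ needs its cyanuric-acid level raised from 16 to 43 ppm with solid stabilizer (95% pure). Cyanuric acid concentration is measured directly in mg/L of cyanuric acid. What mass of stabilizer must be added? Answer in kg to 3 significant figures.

(a) Volume: 1160 m³ = 1,160,000 L.
(a) After draining 50% and refilling: 81 × 0.50 + 19 × 0.50 = 50 ppm.
(a) Deficit to target: 73 − 50 = 23 mg/L.
(a) Mass: 23 mg/L × 1,160,000 L = 26,680 g cyanuric acid.

(b) Volume: 579 m³ = 579,000 L.
(b) CYA to add: (43 − 16) = 27 mg/L × 579,000 L = 15,630 g cyanuric acid.
(b) At 95% purity: 15,630 / 0.95 = 16,460 g product.

(a) 26.7 kg; (b) 16.5 kg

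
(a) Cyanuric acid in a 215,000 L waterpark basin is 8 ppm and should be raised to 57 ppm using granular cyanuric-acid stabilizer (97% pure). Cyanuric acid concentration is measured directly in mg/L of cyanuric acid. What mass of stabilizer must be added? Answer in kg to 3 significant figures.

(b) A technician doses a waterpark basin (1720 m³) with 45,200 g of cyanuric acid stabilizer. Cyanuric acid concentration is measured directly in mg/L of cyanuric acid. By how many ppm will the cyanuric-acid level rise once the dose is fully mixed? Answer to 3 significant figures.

(a) 10.9 kg; (b) 26.3 ppm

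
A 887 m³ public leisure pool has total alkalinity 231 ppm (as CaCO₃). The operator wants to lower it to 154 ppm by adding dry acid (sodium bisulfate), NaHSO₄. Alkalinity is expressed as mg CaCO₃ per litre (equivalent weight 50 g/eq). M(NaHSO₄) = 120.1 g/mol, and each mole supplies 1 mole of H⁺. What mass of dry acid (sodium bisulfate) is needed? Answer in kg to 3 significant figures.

Volume: 887 m³ = 887,000 L.
Alkalinity to neutralize: (231 − 154) = 77 mg/L as CaCO₃ × 887,000 L = 68,300 g as CaCO₃.
Equivalents of H⁺ required: 68,300 ÷ 50 g/eq = 1366 eq = 1366 mol NaHSO₄.
Mass of NaHSO₄: 1366 × 120.1 = 164,100 g.

164 kg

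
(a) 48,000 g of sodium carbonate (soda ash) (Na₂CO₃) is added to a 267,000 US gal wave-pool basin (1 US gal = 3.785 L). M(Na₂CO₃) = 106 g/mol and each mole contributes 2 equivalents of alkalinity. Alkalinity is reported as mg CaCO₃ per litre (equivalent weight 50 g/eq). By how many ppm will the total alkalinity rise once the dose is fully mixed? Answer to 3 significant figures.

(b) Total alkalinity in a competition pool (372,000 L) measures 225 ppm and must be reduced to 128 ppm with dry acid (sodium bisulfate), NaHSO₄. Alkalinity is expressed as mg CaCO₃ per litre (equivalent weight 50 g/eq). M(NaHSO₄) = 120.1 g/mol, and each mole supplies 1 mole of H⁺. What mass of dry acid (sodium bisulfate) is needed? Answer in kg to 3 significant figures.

(a) Volume: 267,000 US gal × 3.785 L/gal = 1,010,595 L.
(a) Moles of Na₂CO₃: 48,000 g ÷ 106 g/mol = 452.8 mol → 905.7 eq of alkalinity.
(a) As CaCO₃: 905.7 eq × 50 g/eq = 45,280 g.
(a) Rise: 45,280 g / 1,010,595 L × 1000 = 44.81 mg/L.

(b) Alkalinity to neutralize: (225 − 128) = 97 mg/L as CaCO₃ × 372,000 L = 36,080 g as CaCO₃.
(b) Equivalents of H⁺ required: 36,080 ÷ 50 g/eq = 721.7 eq = 721.7 mol NaHSO₄.
(b) Mass of NaHSO₄: 721.7 × 120.1 = 86,670 g.

(a) 44.8 ppm; (b) 86.7 kg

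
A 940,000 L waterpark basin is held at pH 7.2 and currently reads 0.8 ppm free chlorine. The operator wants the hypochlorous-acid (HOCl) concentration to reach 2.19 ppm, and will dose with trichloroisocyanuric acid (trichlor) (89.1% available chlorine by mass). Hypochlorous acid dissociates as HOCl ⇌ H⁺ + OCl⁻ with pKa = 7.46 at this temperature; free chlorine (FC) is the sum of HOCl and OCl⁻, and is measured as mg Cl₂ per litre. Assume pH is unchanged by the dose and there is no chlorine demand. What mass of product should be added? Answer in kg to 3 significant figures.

2.74 kg

[OCl⁻]/[HOCl] = 10^(pH − pKa) = 10^(7.2 − 7.46) = 0.5495; fraction as HOCl = 1/(1 + 0.5495) = 0.6454.
Free chlorine required for 2.19 ppm HOCl: 2.19 / 0.6454 = 3.393 ppm.
FC to add: 3.393 − 0.8 = 2.593 mg/L as Cl₂.
Cl₂ equivalent: 2.593 mg/L × 940,000 L = 2438 g.
Product at 89.1% available Cl: 2438 / 0.891 = 2736 g.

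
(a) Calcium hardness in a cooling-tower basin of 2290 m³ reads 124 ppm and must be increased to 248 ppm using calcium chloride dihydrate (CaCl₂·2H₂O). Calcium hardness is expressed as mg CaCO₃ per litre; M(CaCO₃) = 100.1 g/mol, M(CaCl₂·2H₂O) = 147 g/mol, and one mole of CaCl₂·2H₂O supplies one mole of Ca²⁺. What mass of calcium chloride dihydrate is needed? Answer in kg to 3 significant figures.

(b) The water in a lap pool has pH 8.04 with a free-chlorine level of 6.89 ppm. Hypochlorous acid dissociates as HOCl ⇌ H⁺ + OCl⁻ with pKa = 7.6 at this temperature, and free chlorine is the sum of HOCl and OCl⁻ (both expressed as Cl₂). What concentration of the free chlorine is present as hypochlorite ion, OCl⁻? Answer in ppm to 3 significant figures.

(a) Volume: 2290 m³ = 2,290,000 L.
(a) Hardness to add: (248 − 124) = 124 mg/L as CaCO₃ × 2,290,000 L = 284,000 g as CaCO₃.
(a) Moles of Ca²⁺ (1 mol Ca²⁺ ≡ 1 mol CaCO₃): 284,000 / 100.1 g/mol = 2837 mol.
(a) Mass of CaCl₂·2H₂O: 2837 × 147 = 417,000 g.

(b) [OCl⁻]/[HOCl] = 10^(pH − pKa) = 10^(8.04 − 7.6) = 10^0.44 = 2.754.
(b) Fraction as HOCl = 1 / (1 + 2.754) = 0.2664.
(b) OCl⁻ = (1 − 0.2664) × 6.89 ppm = 5.055 ppm.

(a) 417 kg; (b) 5.05 ppm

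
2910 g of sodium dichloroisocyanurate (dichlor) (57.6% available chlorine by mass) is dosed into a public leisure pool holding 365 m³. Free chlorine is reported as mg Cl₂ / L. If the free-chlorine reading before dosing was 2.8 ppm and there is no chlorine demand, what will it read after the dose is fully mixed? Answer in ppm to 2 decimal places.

7.39 ppm

Volume: 365 m³ = 365,000 L.
Available chlorine delivered: 2910 g × 0.576 = 1676 g as Cl₂.
Concentration rise: 1676 g / 365,000 L = 4.592 mg/L = 4.59 ppm.
Final FC: 2.8 + 4.59 = 7.39 ppm.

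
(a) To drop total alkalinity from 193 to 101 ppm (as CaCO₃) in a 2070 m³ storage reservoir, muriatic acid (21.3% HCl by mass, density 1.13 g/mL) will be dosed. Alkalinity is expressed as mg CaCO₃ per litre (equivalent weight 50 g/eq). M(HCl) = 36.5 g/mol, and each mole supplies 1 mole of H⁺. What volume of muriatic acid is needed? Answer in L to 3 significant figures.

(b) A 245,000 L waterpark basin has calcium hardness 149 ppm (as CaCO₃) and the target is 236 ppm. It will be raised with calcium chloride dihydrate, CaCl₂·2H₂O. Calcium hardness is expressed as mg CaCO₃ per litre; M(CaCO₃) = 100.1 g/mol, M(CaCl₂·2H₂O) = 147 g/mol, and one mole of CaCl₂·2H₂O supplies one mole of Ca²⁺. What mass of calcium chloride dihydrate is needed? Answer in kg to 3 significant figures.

(a) Volume: 2070 m³ = 2,070,000 L.
(a) Alkalinity to neutralize: (193 − 101) = 92 mg/L as CaCO₃ × 2,070,000 L = 190,400 g as CaCO₃.
(a) Equivalents of H⁺ required: 190,400 ÷ 50 g/eq = 3809 eq = 3809 mol HCl.
(a) Mass of HCl: 3809 × 36.5 = 139,000 g.
(a) Mass of 21.3% solution: 139,000 / 0.213 = 652,700 g.
(a) Volume: 652,700 g ÷ 1.13 g/mL = 577,600 mL.

(b) Hardness to add: (236 − 149) = 87 mg/L as CaCO₃ × 245,000 L = 21,320 g as CaCO₃.
(b) Moles of Ca²⁺ (1 mol Ca²⁺ ≡ 1 mol CaCO₃): 21,320 / 100.1 g/mol = 212.9 mol.
(b) Mass of CaCl₂·2H₂O: 212.9 × 147 = 31,300 g.

(a) 578 L; (b) 31.3 kg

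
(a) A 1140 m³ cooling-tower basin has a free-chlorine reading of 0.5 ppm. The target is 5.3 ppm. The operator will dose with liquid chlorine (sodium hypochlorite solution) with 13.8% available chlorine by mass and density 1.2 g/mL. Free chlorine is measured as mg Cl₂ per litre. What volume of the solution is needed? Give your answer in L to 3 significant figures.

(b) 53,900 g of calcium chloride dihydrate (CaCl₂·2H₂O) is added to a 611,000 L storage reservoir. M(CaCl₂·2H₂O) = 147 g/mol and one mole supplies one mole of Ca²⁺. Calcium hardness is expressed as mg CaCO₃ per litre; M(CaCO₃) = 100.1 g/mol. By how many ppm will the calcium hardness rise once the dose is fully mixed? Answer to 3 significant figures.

(a) 33.0 L; (b) 60.1 ppm

(a) Volume: 1140 m³ = 1,140,000 L.
(a) Chlorine deficit: 5.3 − 0.5 = 4.8 ppm = 4.8 mg/L as Cl₂.
(a) Cl₂ equivalent needed: 4.8 mg/L × 1,140,000 L = 5,472,000 mg = 5472 g.
(a) Product at 13.8% available chlorine: 5472 / 0.138 = 39,650 g.
(a) Volume at density 1.2 g/mL: 39,650 g ÷ 1.2 g/mL = 33,040 mL.

(b) Moles of Ca²⁺: 53,900 g ÷ 147 g/mol = 366.7 mol.
(b) As CaCO₃: 366.7 mol × 100.1 g/mol = 36,700 g.
(b) Rise: 36,700 g / 611,000 L × 1000 = 60.07 mg/L.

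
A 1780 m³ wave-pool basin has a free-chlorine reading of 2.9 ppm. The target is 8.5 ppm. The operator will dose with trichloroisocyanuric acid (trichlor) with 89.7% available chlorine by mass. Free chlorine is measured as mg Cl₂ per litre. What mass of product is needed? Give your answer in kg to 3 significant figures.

11.1 kg

Volume: 1780 m³ = 1,780,000 L.
Chlorine deficit: 8.5 − 2.9 = 5.6 ppm = 5.6 mg/L as Cl₂.
Cl₂ equivalent needed: 5.6 mg/L × 1,780,000 L = 9,968,000 mg = 9968 g.
Product at 89.7% available chlorine: 9968 / 0.897 = 11,110 g.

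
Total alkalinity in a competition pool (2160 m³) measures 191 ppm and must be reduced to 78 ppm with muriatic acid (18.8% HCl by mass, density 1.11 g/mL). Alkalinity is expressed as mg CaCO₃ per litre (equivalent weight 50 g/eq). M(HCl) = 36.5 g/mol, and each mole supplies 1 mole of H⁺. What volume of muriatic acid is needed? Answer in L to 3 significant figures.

854 L

Volume: 2160 m³ = 2,160,000 L.
Alkalinity to neutralize: (191 − 78) = 113 mg/L as CaCO₃ × 2,160,000 L = 244,100 g as CaCO₃.
Equivalents of H⁺ required: 244,100 ÷ 50 g/eq = 4882 eq = 4882 mol HCl.
Mass of HCl: 4882 × 36.5 = 178,200 g.
Mass of 18.8% solution: 178,200 / 0.188 = 947,800 g.
Volume: 947,800 g ÷ 1.11 g/mL = 853,800 mL.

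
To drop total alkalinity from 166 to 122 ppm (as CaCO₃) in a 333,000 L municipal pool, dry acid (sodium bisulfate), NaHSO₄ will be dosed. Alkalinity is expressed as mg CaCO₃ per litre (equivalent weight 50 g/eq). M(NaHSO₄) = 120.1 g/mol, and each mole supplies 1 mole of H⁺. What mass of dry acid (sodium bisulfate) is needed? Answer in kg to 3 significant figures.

Alkalinity to neutralize: (166 − 122) = 44 mg/L as CaCO₃ × 333,000 L = 14,650 g as CaCO₃.
Equivalents of H⁺ required: 14,650 ÷ 50 g/eq = 293 eq = 293 mol NaHSO₄.
Mass of NaHSO₄: 293 × 120.1 = 35,190 g.

35.2 kg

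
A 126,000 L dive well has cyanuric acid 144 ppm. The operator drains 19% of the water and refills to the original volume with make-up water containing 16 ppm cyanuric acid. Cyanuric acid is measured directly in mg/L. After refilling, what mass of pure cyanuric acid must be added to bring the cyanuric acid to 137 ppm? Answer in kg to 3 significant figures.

2.18 kg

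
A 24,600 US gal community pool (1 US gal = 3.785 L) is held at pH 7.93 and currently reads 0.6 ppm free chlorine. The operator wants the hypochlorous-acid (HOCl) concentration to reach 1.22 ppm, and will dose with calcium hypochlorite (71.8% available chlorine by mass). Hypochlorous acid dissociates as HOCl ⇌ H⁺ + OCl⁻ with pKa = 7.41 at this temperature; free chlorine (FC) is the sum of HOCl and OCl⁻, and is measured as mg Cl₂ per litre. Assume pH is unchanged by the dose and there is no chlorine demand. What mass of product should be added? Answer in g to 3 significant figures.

Volume: 24,600 US gal × 3.785 L/gal = 93,111 L.
[OCl⁻]/[HOCl] = 10^(pH − pKa) = 10^(7.93 − 7.41) = 3.311; fraction as HOCl = 1/(1 + 3.311) = 0.2319.
Free chlorine required for 1.22 ppm HOCl: 1.22 / 0.2319 = 5.26 ppm.
FC to add: 5.26 − 0.6 = 4.66 mg/L as Cl₂.
Cl₂ equivalent: 4.66 mg/L × 93,111 L = 433.9 g.
Product at 71.8% available Cl: 433.9 / 0.718 = 604.3 g.

604 g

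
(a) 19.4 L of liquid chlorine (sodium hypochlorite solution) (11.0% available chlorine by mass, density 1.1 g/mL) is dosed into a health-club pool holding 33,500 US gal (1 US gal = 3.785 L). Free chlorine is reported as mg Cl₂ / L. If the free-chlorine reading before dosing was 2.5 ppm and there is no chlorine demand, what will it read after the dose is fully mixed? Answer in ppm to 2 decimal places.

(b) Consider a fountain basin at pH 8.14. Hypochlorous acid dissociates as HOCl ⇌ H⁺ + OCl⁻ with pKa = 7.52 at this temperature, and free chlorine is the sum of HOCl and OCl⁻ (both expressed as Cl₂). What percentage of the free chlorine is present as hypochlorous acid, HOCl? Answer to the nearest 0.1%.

(a) 21.01 ppm; (b) 19.3%

(a) Volume: 33,500 US gal × 3.785 L/gal = 126,798 L.
(a) Mass of solution: 19.4 L × 1000 mL/L × 1.1 g/mL = 21,340 g.
(a) Available chlorine delivered: 21,340 g × 0.11 = 2347 g as Cl₂.
(a) Concentration rise: 2347 g / 126,798 L = 18.51 mg/L = 18.51 ppm.
(a) Final FC: 2.5 + 18.51 = 21.01 ppm.

(b) [OCl⁻]/[HOCl] = 10^(pH − pKa) = 10^(8.14 − 7.52) = 10^0.62 = 4.169.
(b) Fraction as HOCl = 1 / (1 + 4.169) = 0.1935.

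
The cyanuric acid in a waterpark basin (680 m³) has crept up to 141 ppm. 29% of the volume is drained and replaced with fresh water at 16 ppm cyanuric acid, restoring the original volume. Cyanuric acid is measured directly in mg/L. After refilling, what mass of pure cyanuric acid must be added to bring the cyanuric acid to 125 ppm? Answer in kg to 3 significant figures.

13.8 kg

Volume: 680 m³ = 680,000 L.
After draining 29% and refilling: 141 × 0.71 + 16 × 0.29 = 104.75 ppm.
Deficit to target: 125 − 104.75 = 20.25 mg/L.
Mass: 20.25 mg/L × 680,000 L = 13,770 g cyanuric acid.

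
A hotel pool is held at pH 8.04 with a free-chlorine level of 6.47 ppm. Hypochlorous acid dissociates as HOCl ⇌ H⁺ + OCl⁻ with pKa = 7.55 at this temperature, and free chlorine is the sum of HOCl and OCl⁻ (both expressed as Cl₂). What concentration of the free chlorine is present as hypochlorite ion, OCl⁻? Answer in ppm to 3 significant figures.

4.89 ppm

[OCl⁻]/[HOCl] = 10^(pH − pKa) = 10^(8.04 − 7.55) = 10^0.49 = 3.09.
Fraction as HOCl = 1 / (1 + 3.09) = 0.2445.
OCl⁻ = (1 − 0.2445) × 6.47 ppm = 4.888 ppm.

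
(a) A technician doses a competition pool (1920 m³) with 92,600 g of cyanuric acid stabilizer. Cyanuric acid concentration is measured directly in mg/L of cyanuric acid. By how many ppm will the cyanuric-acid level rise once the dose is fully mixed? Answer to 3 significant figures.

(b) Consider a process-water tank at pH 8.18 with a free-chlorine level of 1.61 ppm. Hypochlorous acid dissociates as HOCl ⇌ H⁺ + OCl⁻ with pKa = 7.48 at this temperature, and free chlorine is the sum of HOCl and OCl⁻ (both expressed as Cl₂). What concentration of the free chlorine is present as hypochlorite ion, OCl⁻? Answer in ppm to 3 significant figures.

(a) Volume: 1920 m³ = 1,920,000 L.
(a) Rise: 92,600 g / 1,920,000 L × 1000 = 48.23 mg/L.

(b) [OCl⁻]/[HOCl] = 10^(pH − pKa) = 10^(8.18 − 7.48) = 10^0.70 = 5.012.
(b) Fraction as HOCl = 1 / (1 + 5.012) = 0.1663.
(b) OCl⁻ = (1 − 0.1663) × 1.61 ppm = 1.342 ppm.

(a) 48.2 ppm; (b) 1.34 ppm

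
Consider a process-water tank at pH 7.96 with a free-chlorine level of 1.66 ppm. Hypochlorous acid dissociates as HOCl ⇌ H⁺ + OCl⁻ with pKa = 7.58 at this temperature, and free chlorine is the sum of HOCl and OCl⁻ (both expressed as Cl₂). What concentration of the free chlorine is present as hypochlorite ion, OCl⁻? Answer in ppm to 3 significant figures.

[OCl⁻]/[HOCl] = 10^(pH − pKa) = 10^(7.96 − 7.58) = 10^0.38 = 2.399.
Fraction as HOCl = 1 / (1 + 2.399) = 0.2942.
OCl⁻ = (1 − 0.2942) × 1.66 ppm = 1.172 ppm.

1.17 ppm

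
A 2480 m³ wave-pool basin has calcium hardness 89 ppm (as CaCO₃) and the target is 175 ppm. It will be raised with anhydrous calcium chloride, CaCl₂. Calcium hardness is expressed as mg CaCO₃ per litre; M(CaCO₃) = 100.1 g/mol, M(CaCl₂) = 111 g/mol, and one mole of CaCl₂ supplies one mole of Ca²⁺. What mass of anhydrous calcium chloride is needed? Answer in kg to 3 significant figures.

237 kg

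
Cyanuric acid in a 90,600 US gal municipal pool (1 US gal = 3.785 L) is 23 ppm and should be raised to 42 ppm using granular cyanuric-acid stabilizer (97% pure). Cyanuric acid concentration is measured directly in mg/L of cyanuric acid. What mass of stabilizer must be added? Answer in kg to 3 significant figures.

Volume: 90,600 US gal × 3.785 L/gal = 342,921 L.
CYA to add: (42 − 23) = 19 mg/L × 342,921 L = 6515 g cyanuric acid.
At 97% purity: 6515 / 0.97 = 6717 g product.

6.72 kg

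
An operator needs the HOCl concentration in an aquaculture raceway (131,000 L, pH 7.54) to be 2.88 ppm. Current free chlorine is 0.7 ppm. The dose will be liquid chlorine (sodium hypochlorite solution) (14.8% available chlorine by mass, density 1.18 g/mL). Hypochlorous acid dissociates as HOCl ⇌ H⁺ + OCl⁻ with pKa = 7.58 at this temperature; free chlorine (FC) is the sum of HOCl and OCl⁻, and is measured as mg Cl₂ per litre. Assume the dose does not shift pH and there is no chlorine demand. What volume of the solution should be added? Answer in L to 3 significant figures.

[OCl⁻]/[HOCl] = 10^(pH − pKa) = 10^(7.54 − 7.58) = 0.912; fraction as HOCl = 1/(1 + 0.912) = 0.523.
Free chlorine required for 2.88 ppm HOCl: 2.88 / 0.523 = 5.507 ppm.
FC to add: 5.507 − 0.7 = 4.807 mg/L as Cl₂.
Cl₂ equivalent: 4.807 mg/L × 131,000 L = 629.7 g.
Product at 14.8% available Cl: 629.7 / 0.148 = 4254 g.
Volume: 4254 g ÷ 1.18 g/mL = 3605 mL.

3.61 L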